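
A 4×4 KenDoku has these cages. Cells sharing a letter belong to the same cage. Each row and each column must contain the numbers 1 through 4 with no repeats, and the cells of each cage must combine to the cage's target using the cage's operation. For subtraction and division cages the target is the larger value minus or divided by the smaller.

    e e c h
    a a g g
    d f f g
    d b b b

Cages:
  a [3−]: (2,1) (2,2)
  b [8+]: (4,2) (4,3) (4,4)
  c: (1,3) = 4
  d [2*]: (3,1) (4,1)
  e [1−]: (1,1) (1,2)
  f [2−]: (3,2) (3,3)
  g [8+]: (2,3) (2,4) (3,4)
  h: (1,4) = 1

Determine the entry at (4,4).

4

Cage c is a single given cell, so (1,3) = 4.
H is a freebie, leaving (1,4) = 1.
Row 4 needs a 2, and only (4,1) is open for it.
Column 1 already has 2, which forces (1,1) = 3.
Cage e's pair has difference 1, so (1,2) = 2.
Column 1 already has 2; hence (3,1) = 1.
Column 1 already has 1, leaving (2,1) = 4.
Cage a's pair has difference 3; hence (2,2) = 1.
Cage f's pair has difference 2, leaving (3,2) = 4.
Cage f's pair has difference 2, so (3,3) = 2.
Row 3 now contains 2, which forces (3,4) = 3.
Column 2 now contains 4, which forces (4,2) = 3.
3 is placed in row 4, which forces (4,3) = 1.
Column 4 already has 3; hence (4,4) = 4.
Column 3 now contains 2; hence (2,3) = 3.
Column 4 already has 3; hence (2,4) = 2.
Filled in: 3 2 4 1 / 4 1 3 2 / 1 4 2 3 / 2 3 1 4.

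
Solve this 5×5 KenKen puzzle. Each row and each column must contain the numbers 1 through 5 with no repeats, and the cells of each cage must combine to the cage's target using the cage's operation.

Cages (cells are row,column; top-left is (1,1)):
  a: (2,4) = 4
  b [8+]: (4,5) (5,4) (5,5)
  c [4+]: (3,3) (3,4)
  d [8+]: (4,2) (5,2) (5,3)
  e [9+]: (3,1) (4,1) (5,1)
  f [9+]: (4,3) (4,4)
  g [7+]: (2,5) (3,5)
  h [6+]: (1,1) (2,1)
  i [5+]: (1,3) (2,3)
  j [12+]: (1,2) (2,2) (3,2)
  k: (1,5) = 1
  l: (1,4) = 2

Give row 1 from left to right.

5 4 3 2 1

L is a freebie, which forces (1,4) = 2.
Cage k is a single given cell, so (1,5) = 1.
Cage a is given, leaving (2,4) = 4.
Column 4 now contains 4, leaving (4,4) = 5.
Row 4 now contains 5; hence (4,3) = 4.
4 is placed in column 3; hence (1,3) = 3.
Cage i's pair has sum 5, leaving (2,3) = 2.
Column 3 now contains 3; hence (3,3) = 1.
1 is placed in row 3, leaving (3,4) = 3.
1 is placed in column 3, leaving (5,3) = 5.
3 is placed in column 4, so (5,4) = 1.
The two cells of cage h must have sum 6; hence (1,1) = 5.
Row 1 now contains 5, so (1,2) = 4.
Row 2 already has 2, so (2,1) = 1.
Cage j needs sum 12, leaving (2,2) = 3.
Row 2 already has 3, so (2,5) = 5.
Column 2 now contains 4; hence (3,2) = 5.
Cage d has sum 8, so (4,2) = 1.
Cage b needs sum 8, so (4,5) = 3.
Cage d needs sum 8, which forces (5,2) = 2.
Cage b needs sum 8, which forces (5,5) = 4.
The 3 cells of cage e must have sum 9, leaving (3,1) = 4.
Column 5 now contains 4, so (3,5) = 2.
Row 4 already has 3, which forces (4,1) = 2.
Row 5 now contains 4; hence (5,1) = 3.
Filled in: 5 4 3 2 1 / 1 3 2 4 5 / 4 5 1 3 2 / 2 1 4 5 3 / 3 2 5 1 4.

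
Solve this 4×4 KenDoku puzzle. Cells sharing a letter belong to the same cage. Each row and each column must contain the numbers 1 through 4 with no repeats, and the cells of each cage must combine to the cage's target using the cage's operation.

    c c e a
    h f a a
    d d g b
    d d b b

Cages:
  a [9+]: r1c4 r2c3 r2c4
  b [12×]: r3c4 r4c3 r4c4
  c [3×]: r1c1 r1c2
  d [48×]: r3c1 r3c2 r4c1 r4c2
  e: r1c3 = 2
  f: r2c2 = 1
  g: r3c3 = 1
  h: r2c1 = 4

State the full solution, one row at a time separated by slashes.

1 3 2 4 / 4 1 3 2 / 2 4 1 3 / 3 2 4 1

E is a freebie, leaving r1c3 = 2.
Cage h is given, so r2c1 = 4.
F is a freebie, so r2c2 = 1.
Row 2 now contains 4, leaving r2c3 = 3.
3 is placed in row 2, leaving r2c4 = 2.
Cage g is a single given cell, so r3c3 = 1.
1 is placed in column 3, leaving r4c3 = 4.
Cage c needs two cells with product 3, which forces r1c1 = 1.
Column 2 now contains 1, so r1c2 = 3.
Cage a has sum 9, which forces r1c4 = 4.
Cage d has product 48, which forces r3c1 = 2.
The 4 cells of cage d must have product 48, so r3c2 = 4.
Cage b needs product 12, so r3c4 = 3.
Cage d has product 48, so r4c1 = 3.
Cage d has product 48, which forces r4c2 = 2.
Cage b needs product 12, so r4c4 = 1.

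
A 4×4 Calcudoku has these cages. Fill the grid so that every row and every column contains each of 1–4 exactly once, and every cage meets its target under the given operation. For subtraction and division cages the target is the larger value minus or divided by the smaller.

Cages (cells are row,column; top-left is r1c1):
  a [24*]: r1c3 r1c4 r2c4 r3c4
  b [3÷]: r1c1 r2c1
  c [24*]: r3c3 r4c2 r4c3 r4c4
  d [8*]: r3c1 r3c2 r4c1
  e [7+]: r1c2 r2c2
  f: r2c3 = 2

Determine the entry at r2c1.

1

F is a freebie, so r2c3 = 2.
The only place for 2 in row 1 is r1c4.
Cage c needs product 24; hence r4c2 = 2.
Cage d has product 8, which forces r3c1 = 2.
The only place for 4 in column 1 is r4c1.
The 3 cells of cage d must have product 8; hence r3c2 = 1.
Cage c needs product 24, leaving r3c3 = 4.
Row 3 now contains 4, which forces r3c4 = 3.
3 is placed in column 4, leaving r4c4 = 1.
The 4 cells of cage a must have product 24, leaving r1c3 = 1.
1 is placed in column 4; hence r2c4 = 4.
Row 4 already has 1, so r4c3 = 3.
Row 1 now contains 1; hence r1c1 = 3.
Cage e's pair has sum 7, which forces r1c2 = 4.
The two cells of cage b must have quotient 3, leaving r2c1 = 1.
Row 2 already has 4; hence r2c2 = 3.
Completed grid: 3 4 1 2 / 1 3 2 4 / 2 1 4 3 / 4 2 3 1.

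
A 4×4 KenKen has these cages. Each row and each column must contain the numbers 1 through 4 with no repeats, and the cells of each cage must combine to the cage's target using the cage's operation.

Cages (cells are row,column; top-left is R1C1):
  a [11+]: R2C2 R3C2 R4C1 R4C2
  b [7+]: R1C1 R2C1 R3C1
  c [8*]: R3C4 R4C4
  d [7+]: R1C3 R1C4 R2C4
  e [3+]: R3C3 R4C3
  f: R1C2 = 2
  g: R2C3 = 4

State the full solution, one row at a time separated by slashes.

4 2 3 1 / 2 1 4 3 / 1 3 2 4 / 3 4 1 2

Cage f is given; hence R1C2 = 2.
Cage g is a single given cell, which forces R2C3 = 4.
Cage a has sum 11; hence R4C1 = 3.
In row 1, 3 can only go at R1C3, so R1C3 = 3.
Cage d has sum 7; hence R1C4 = 1.
Cage d has sum 7, which forces R2C4 = 3.
Row 1 now contains 1, so R1C1 = 4.
Row 2 now contains 3; hence R2C2 = 1.
The 4 cells of cage a must have sum 11; hence R3C2 = 3.
The 4 cells of cage a must have sum 11, which forces R4C2 = 4.
Row 4 already has 4, so R4C4 = 2.
1 is placed in row 2; hence R2C1 = 2.
Cage b has sum 7; hence R3C1 = 1.
Cage e's pair has sum 3, so R3C3 = 2.
Column 4 already has 2, which forces R3C4 = 4.
Row 4 now contains 2, so R4C3 = 1.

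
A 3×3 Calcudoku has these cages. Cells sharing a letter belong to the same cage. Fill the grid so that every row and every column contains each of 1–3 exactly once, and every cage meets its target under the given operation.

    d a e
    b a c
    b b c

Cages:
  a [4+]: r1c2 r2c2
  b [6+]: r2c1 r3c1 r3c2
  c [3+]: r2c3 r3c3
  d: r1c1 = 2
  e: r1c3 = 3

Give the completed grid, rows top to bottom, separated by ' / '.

2 1 3 / 1 3 2 / 3 2 1

Cage d is given, which forces r1c1 = 2.
E is a freebie, leaving r1c3 = 3.
3 is placed in row 1, so r1c2 = 1.
The two cells of cage a must have sum 4, leaving r2c2 = 3.
The 3 cells of cage b must have sum 6, so r3c2 = 2.
2 is placed in row 3, so r3c3 = 1.
Row 2 now contains 3, so r2c1 = 1.
Column 3 now contains 1, leaving r2c3 = 2.
1 is placed in row 3, leaving r3c1 = 3.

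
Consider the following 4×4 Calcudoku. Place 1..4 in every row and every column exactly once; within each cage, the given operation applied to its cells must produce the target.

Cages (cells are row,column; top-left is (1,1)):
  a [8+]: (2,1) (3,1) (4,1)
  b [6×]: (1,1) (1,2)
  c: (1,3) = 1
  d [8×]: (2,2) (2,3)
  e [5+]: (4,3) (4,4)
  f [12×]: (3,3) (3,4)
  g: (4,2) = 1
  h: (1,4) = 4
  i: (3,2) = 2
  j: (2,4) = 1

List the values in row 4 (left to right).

4 1 3 2

C is a freebie, so (1,3) = 1.
Cage h is a single given cell, which forces (1,4) = 4.
Cage j is a single given cell, which forces (2,4) = 1.
Cage i is a single given cell, leaving (3,2) = 2.
Column 4 already has 4, so (3,4) = 3.
Cage g is given; hence (4,2) = 1.
Column 4 now contains 3, so (4,4) = 2.
Cage b's pair has product 6, leaving (1,1) = 2.
Column 2 already has 2; hence (1,2) = 3.
Column 2 already has 2; hence (2,2) = 4.
Cage d's pair has product 8, leaving (2,3) = 2.
The 3 cells of cage a must have sum 8, which forces (3,1) = 1.
Row 3 now contains 3, which forces (3,3) = 4.
Cage e needs two cells with sum 5, leaving (4,3) = 3.
4 is placed in row 2, which forces (2,1) = 3.
Row 4 now contains 3; hence (4,1) = 4.
Completed grid: 2 3 1 4 / 3 4 2 1 / 1 2 4 3 / 4 1 3 2.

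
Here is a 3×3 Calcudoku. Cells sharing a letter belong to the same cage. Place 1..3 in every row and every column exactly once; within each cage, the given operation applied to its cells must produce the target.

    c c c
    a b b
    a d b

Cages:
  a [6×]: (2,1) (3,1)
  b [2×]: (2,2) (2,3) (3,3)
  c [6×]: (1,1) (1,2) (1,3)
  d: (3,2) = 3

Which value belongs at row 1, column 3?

3

Cage b needs product 2, leaving (2,2) = 1.
Cage b has product 2, leaving (2,3) = 2.
Cage d is given, which forces (3,2) = 3.
The 3 cells of cage b must have product 2, which forces (3,3) = 1.
Cage c needs product 6, so (1,1) = 1.
3 is placed in column 2, so (1,2) = 2.
Column 3 already has 1; hence (1,3) = 3.
Row 2 now contains 2, which forces (2,1) = 3.
3 is placed in row 3, so (3,1) = 2.
Filled in: 1 2 3 / 3 1 2 / 2 3 1.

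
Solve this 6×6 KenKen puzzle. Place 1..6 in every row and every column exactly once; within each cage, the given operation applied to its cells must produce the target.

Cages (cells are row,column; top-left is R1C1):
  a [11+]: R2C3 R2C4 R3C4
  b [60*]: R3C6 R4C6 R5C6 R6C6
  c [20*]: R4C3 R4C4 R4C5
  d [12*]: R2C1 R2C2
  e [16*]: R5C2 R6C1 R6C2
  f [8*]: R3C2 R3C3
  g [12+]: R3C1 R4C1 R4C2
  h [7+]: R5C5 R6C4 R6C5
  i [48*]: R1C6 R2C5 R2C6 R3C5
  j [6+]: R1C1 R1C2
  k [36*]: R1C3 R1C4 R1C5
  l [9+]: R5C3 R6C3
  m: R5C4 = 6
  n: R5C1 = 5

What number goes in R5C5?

2

Cage n is a single given cell; hence R5C1 = 5.
Cage m is a single given cell, so R5C4 = 6.
The only place for 5 in row 1 is R1C2.
The two cells of cage j must have sum 6; hence R1C1 = 1.
Row 1 needs a 4, and only R1C6 is open for it.
In row 4, 3 can only go at R4C2, so R4C2 = 3.
The 3 cells of cage g must have sum 12, which forces R3C1 = 3.
Cage g needs sum 12; hence R4C1 = 6.
6 is placed in column 1, which forces R2C1 = 2.
Cage d needs two cells with product 12; hence R2C2 = 6.
Column 1 now contains 2, leaving R6C1 = 4.
Row 6 now contains 4, so R6C2 = 1.
Cage e has product 16, leaving R5C2 = 4.
4 is placed in row 5; hence R5C3 = 3.
The 3 cells of cage h must have sum 7, so R5C5 = 2.
2 is placed in row 5, which forces R5C6 = 1.
The 3 cells of cage h must have sum 7, leaving R6C4 = 2.
Cage h needs sum 7, leaving R6C5 = 3.
Cage k has product 36; hence R1C3 = 2.
Column 4 now contains 2, so R1C4 = 3.
3 is placed in column 5, so R1C5 = 6.
3 is placed in column 4, leaving R2C4 = 1.
1 is placed in row 2, leaving R2C5 = 4.
1 is placed in column 6, so R2C6 = 3.
Column 2 now contains 4, leaving R3C2 = 2.
The two cells of cage f must have product 8; hence R3C3 = 4.
Row 3 already has 4, which forces R3C4 = 5.
Column 5 already has 4, so R3C5 = 1.
5 is placed in row 3, which forces R3C6 = 6.
Column 4 already has 5, leaving R4C4 = 4.
Column 5 already has 1, so R4C5 = 5.
Row 4 already has 5, so R4C6 = 2.
Cage l needs two cells with sum 9, leaving R6C3 = 6.
6 is placed in column 6; hence R6C6 = 5.
4 is placed in row 2, leaving R2C3 = 5.
Row 4 already has 5, which forces R4C3 = 1.
Completed grid: 1 5 2 3 6 4 / 2 6 5 1 4 3 / 3 2 4 5 1 6 / 6 3 1 4 5 2 / 5 4 3 6 2 1 / 4 1 6 2 3 5.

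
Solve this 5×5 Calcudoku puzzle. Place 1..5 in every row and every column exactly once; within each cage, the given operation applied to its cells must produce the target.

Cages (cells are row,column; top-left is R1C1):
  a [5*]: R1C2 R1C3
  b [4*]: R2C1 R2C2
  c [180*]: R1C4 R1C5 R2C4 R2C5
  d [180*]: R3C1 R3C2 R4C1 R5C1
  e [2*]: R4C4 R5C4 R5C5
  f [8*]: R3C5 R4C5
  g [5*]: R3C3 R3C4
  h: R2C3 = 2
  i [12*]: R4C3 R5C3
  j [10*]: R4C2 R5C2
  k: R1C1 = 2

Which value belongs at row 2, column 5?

5

Cage k is a single given cell, so R1C1 = 2.
Cage h is given, leaving R2C3 = 2.
Cage d has product 180, leaving R3C2 = 3.
The 3 cells of cage e must have product 2; hence R4C4 = 1.
Cage e needs product 2, leaving R5C4 = 2.
Cage e needs product 2, which forces R5C5 = 1.
The two cells of cage g must have product 5, so R3C3 = 1.
1 is placed in column 4; hence R3C4 = 5.
Cage j needs two cells with product 10, leaving R4C2 = 2.
Row 4 already has 2, leaving R4C5 = 4.
Row 5 now contains 2, which forces R5C2 = 5.
Column 2 already has 5, which forces R1C2 = 1.
Column 3 already has 1, which forces R1C3 = 5.
Row 1 already has 5, which forces R1C5 = 3.
Column 2 already has 1, which forces R2C2 = 4.
Row 2 now contains 4; hence R2C4 = 3.
Column 5 already has 3, leaving R2C5 = 5.
Row 3 already has 5, leaving R3C1 = 4.
Column 5 now contains 4, which forces R3C5 = 2.
Cage d has product 180, leaving R4C1 = 5.
Row 4 already has 4, which forces R4C3 = 3.
Cage d has product 180, so R5C1 = 3.
Cage i's pair has product 12; hence R5C3 = 4.
3 is placed in row 1; hence R1C4 = 4.
Row 2 now contains 4, which forces R2C1 = 1.
Completed grid: 2 1 5 4 3 / 1 4 2 3 5 / 4 3 1 5 2 / 5 2 3 1 4 / 3 5 4 2 1.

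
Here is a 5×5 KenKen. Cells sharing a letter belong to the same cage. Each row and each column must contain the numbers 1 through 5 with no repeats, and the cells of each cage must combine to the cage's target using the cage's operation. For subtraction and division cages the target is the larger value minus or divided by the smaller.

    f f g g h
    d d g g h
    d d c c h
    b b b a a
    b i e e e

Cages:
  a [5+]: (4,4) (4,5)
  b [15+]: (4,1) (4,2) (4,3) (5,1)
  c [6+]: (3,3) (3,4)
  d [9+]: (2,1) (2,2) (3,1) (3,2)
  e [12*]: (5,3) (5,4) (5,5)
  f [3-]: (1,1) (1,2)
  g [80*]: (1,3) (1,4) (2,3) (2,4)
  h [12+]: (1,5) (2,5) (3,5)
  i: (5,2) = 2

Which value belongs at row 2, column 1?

3

Cage i is given, which forces (5,2) = 2.
Row 1 needs a 3, and only (1,5) is open for it.
In row 5, 5 can only go at (5,1), so (5,1) = 5.
The only place for 2 in column 5 is (4,5).
Cage a needs two cells with sum 5, which forces (4,4) = 3.
Cage e needs product 12, which forces (5,3) = 3.
The only place for 1 in column 5 is (5,5).
Row 5 already has 1, leaving (5,4) = 4.
The only place for 1 in column 4 is (3,4).
Cage d has sum 9, which forces (2,1) = 3.
Cage d needs sum 9, so (2,2) = 1.
Cage d needs sum 9; hence (3,1) = 2.
The 4 cells of cage d must have sum 9, leaving (3,2) = 3.
The two cells of cage c must have sum 6; hence (3,3) = 5.
Row 3 now contains 5, which forces (3,5) = 4.
Cage f needs two cells with difference 3, which forces (1,1) = 1.
The two cells of cage f must have difference 3, leaving (1,2) = 4.
4 is placed in row 1, leaving (1,3) = 2.
2 is placed in row 1, so (1,4) = 5.
Column 3 now contains 2, leaving (2,3) = 4.
Column 4 already has 5; hence (2,4) = 2.
Column 5 now contains 4, leaving (2,5) = 5.
1 is placed in column 1, so (4,1) = 4.
The 4 cells of cage b must have sum 15, which forces (4,2) = 5.
Column 3 now contains 4; hence (4,3) = 1.
Completed grid: 1 4 2 5 3 / 3 1 4 2 5 / 2 3 5 1 4 / 4 5 1 3 2 / 5 2 3 4 1.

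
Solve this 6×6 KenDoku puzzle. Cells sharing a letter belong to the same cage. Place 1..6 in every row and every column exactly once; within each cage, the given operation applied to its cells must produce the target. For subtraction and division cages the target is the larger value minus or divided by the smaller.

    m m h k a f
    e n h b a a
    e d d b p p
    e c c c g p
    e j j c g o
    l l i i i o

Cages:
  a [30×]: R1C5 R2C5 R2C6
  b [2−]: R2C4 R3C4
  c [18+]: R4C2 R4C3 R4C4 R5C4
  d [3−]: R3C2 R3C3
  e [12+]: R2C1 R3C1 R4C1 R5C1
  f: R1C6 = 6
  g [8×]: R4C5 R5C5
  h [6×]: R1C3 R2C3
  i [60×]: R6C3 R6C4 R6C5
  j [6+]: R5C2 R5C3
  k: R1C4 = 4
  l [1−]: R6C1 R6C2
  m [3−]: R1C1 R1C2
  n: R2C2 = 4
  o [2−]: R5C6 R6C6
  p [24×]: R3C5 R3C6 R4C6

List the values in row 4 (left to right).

3 6 5 1 2 4

Cage k is given; hence R1C4 = 4.
Cage f is given, which forces R1C6 = 6.
Cage n is a single given cell, so R2C2 = 4.
In column 5, 1 can only go at R1C5, so R1C5 = 1.
The 3 cells of cage a must have product 30; hence R2C5 = 6.
The 3 cells of cage a must have product 30, leaving R2C6 = 5.
Row 1 needs a 3, and only R1C3 is open for it.
Column 3 already has 3, leaving R2C3 = 2.
In column 5, 5 can only go at R6C5, so R6C5 = 5.
In row 6, 6 can only go at R6C3, so R6C3 = 6.
Cage i needs product 60, leaving R6C4 = 2.
Cage l's pair has difference 1; hence R6C1 = 4.
Cage l's pair has difference 1, leaving R6C2 = 3.
Row 6 now contains 3, so R6C6 = 1.
Cage o needs two cells with difference 2, leaving R5C6 = 3.
Cage p needs product 24; hence R3C5 = 3.
Cage b's pair has difference 2, leaving R2C4 = 3.
Row 2 now contains 3, so R2C1 = 1.
The 4 cells of cage e must have sum 12, leaving R4C1 = 3.
The only place for 6 in row 3 is R3C1.
Column 1 now contains 6; hence R5C1 = 2.
Row 5 now contains 2, so R5C5 = 4.
Column 1 now contains 2, leaving R1C1 = 5.
Cage m's pair has difference 3, so R1C2 = 2.
2 is placed in column 2; hence R3C2 = 1.
1 is placed in row 3, leaving R3C4 = 5.
2 is placed in column 2, which forces R4C2 = 6.
Row 4 now contains 6; hence R4C4 = 1.
Column 5 already has 4, leaving R4C5 = 2.
2 is placed in row 4, so R4C6 = 4.
Column 2 now contains 1, so R5C2 = 5.
5 is placed in row 5, which forces R5C3 = 1.
5 is placed in column 4, so R5C4 = 6.
Row 3 now contains 5, leaving R3C3 = 4.
Column 6 already has 4, leaving R3C6 = 2.
Row 4 now contains 1; hence R4C3 = 5.
The full grid is 5 2 3 4 1 6 / 1 4 2 3 6 5 / 6 1 4 5 3 2 / 3 6 5 1 2 4 / 2 5 1 6 4 3 / 4 3 6 2 5 1.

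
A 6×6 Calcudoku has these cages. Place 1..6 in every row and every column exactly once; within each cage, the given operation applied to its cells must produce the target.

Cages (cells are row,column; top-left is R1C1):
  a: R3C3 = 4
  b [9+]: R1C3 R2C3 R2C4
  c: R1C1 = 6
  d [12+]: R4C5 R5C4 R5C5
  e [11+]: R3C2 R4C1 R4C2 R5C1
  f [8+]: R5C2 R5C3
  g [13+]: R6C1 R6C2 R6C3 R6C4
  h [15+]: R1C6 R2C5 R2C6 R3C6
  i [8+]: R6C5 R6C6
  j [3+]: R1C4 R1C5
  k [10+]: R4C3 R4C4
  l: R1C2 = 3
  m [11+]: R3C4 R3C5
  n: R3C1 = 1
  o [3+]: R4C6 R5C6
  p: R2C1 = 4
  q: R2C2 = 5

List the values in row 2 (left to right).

4 5 3 1 2 6

C is a freebie; hence R1C1 = 6.
L is a freebie, leaving R1C2 = 3.
Cage p is a single given cell, so R2C1 = 4.
Q is a freebie; hence R2C2 = 5.
Cage n is given, leaving R3C1 = 1.
Cage a is a single given cell; hence R3C3 = 4.
4 is placed in column 3, leaving R4C3 = 6.
Row 4 already has 6; hence R4C4 = 4.
Cage e needs sum 11, so R3C2 = 2.
The 4 cells of cage e must have sum 11, leaving R4C2 = 1.
Row 4 already has 1, which forces R4C6 = 2.
Cage f needs two cells with sum 8, which forces R5C2 = 6.
The two cells of cage f must have sum 8, so R5C3 = 2.
Column 6 already has 2, which forces R5C6 = 1.
Cage g has sum 13, leaving R6C2 = 4.
The 3 cells of cage b must have sum 9; hence R1C3 = 5.
5 is placed in row 1, which forces R1C6 = 4.
Cage d needs sum 12, so R5C5 = 4.
The 4 cells of cage h must have sum 15, which forces R2C5 = 2.
The two cells of cage j must have sum 3; hence R1C4 = 2.
Column 5 already has 2; hence R1C5 = 1.
The only place for 6 in row 2 is R2C6.
Column 6 already has 6, which forces R3C6 = 3.
Column 6 now contains 3, so R6C6 = 5.
Cage g needs sum 13, leaving R6C1 = 2.
The 4 cells of cage g must have sum 13; hence R6C3 = 1.
The 4 cells of cage g must have sum 13; hence R6C4 = 6.
5 is placed in row 6; hence R6C5 = 3.
Column 3 already has 1, which forces R2C3 = 3.
The 3 cells of cage b must have sum 9; hence R2C4 = 1.
Column 4 now contains 6; hence R3C4 = 5.
Cage m needs two cells with sum 11, so R3C5 = 6.
3 is placed in column 5, leaving R4C5 = 5.
Cage d needs sum 12, so R5C4 = 3.
Row 4 already has 5; hence R4C1 = 3.
3 is placed in row 5, so R5C1 = 5.
Completed grid: 6 3 5 2 1 4 / 4 5 3 1 2 6 / 1 2 4 5 6 3 / 3 1 6 4 5 2 / 5 6 2 3 4 1 / 2 4 1 6 3 5.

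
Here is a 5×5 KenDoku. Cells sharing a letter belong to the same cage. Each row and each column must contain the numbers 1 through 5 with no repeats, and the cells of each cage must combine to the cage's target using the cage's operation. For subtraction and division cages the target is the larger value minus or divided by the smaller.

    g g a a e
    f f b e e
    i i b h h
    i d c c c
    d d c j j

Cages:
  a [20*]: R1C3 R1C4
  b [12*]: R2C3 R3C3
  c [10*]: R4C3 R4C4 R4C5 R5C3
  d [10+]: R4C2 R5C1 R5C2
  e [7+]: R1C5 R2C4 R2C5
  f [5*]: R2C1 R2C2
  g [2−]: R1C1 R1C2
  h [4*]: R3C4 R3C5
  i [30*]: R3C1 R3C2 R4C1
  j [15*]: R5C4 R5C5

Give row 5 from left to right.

The 4 cells of cage c must have product 10, so R5C3 = 1.
The only place for 4 in row 4 is R4C2.
Cage d needs sum 10, which forces R5C1 = 4.
The 3 cells of cage d must have sum 10, leaving R5C2 = 2.
The only place for 2 in row 1 is R1C5.
In row 2, 2 can only go at R2C4, so R2C4 = 2.
Cage e needs sum 7, which forces R2C5 = 3.
Cage c needs product 10, leaving R4C3 = 2.
Column 5 now contains 3, so R5C5 = 5.
Row 2 now contains 3, which forces R2C3 = 4.
Cage i has product 30, so R3C1 = 2.
Cage b needs two cells with product 12, leaving R3C3 = 3.
The 4 cells of cage c must have product 10, so R4C4 = 5.
Column 5 now contains 5, which forces R4C5 = 1.
Row 5 already has 5, leaving R5C4 = 3.
Column 3 already has 4, leaving R1C3 = 5.
5 is placed in column 4, leaving R1C4 = 4.
3 is placed in row 3, leaving R3C2 = 5.
Cage h needs two cells with product 4, so R3C4 = 1.
Column 5 already has 1, which forces R3C5 = 4.
Row 4 already has 5, which forces R4C1 = 3.
Column 1 already has 3, which forces R1C1 = 1.
The two cells of cage g must have difference 2, so R1C2 = 3.
Cage f needs two cells with product 5, which forces R2C1 = 5.
5 is placed in column 2, so R2C2 = 1.
Completed grid: 1 3 5 4 2 / 5 1 4 2 3 / 2 5 3 1 4 / 3 4 2 5 1 / 4 2 1 3 5.

4 2 1 3 5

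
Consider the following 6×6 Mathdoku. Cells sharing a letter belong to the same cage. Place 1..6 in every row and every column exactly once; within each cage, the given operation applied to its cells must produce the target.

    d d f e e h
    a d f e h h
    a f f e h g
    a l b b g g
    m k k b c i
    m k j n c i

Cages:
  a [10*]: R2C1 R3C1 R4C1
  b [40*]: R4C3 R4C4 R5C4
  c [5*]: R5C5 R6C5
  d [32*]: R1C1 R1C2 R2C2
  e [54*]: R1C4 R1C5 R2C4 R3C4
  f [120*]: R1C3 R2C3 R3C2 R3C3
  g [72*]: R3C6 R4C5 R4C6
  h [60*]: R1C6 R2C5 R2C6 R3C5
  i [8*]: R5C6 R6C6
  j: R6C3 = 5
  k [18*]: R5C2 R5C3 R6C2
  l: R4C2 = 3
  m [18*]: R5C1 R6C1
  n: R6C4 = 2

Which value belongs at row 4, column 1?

Cage d needs product 32, which forces R1C1 = 4.
Cage d has product 32, leaving R1C2 = 2.
Cage e needs product 54, which forces R1C5 = 3.
The 3 cells of cage d must have product 32, so R2C2 = 4.
Cage l is given, so R4C2 = 3.
J is a freebie, leaving R6C3 = 5.
Cage n is a single given cell; hence R6C4 = 2.
5 is placed in row 6, which forces R6C5 = 1.
2 is placed in row 6; hence R6C6 = 4.
The 4 cells of cage f must have product 120, leaving R3C2 = 5.
Cage f needs product 120, leaving R3C3 = 4.
Cage b has product 40, leaving R4C3 = 2.
Row 4 now contains 2, which forces R4C6 = 6.
The 3 cells of cage k must have product 18; hence R5C2 = 1.
Cage k has product 18; hence R5C3 = 3.
Column 5 now contains 1, which forces R5C5 = 5.
Column 6 already has 4, so R5C6 = 2.
Row 6 already has 1, which forces R6C2 = 6.
6 is placed in column 6; hence R3C6 = 3.
Cage b needs product 40, which forces R4C4 = 5.
6 is placed in row 4, so R4C5 = 4.
Row 5 now contains 3; hence R5C1 = 6.
Row 5 already has 5, which forces R5C4 = 4.
6 is placed in row 6; hence R6C1 = 3.
Cage a needs product 10; hence R2C1 = 5.
Cage e has product 54, which forces R2C4 = 3.
Row 2 now contains 5, which forces R2C6 = 1.
The 3 cells of cage a must have product 10; hence R3C1 = 2.
Row 3 now contains 2, which forces R3C5 = 6.
Row 4 now contains 5, leaving R4C1 = 1.
The 4 cells of cage f must have product 120; hence R1C3 = 1.
Cage e has product 54, leaving R1C4 = 6.
1 is placed in column 6, leaving R1C6 = 5.
Row 2 already has 1, so R2C3 = 6.
Column 5 already has 6, leaving R2C5 = 2.
6 is placed in row 3, leaving R3C4 = 1.
Filled in: 4 2 1 6 3 5 / 5 4 6 3 2 1 / 2 5 4 1 6 3 / 1 3 2 5 4 6 / 6 1 3 4 5 2 / 3 6 5 2 1 4.

1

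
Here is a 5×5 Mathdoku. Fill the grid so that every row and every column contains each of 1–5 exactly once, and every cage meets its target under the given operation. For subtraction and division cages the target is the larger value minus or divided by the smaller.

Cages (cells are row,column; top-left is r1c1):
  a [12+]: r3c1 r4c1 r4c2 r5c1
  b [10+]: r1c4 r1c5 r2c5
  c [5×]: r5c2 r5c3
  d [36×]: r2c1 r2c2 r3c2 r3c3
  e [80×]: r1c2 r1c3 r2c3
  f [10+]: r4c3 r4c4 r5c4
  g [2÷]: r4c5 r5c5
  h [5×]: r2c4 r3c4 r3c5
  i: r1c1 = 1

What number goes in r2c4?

1

Cage i is a single given cell, leaving r1c1 = 1.
The 3 cells of cage e must have product 80; hence r1c2 = 4.
Cage e has product 80, so r1c3 = 5.
The 3 cells of cage e must have product 80; hence r2c3 = 4.
Cage h has product 5, which forces r2c4 = 1.
Cage h has product 5, so r3c4 = 5.
Cage h has product 5; hence r3c5 = 1.
Column 3 already has 5, which forces r5c3 = 1.
The 3 cells of cage b must have sum 10, so r2c5 = 5.
Cage f needs sum 10, which forces r4c3 = 3.
Cage f needs sum 10, leaving r4c4 = 4.
Row 4 now contains 4, so r4c5 = 2.
1 is placed in row 5, so r5c2 = 5.
The 3 cells of cage f must have sum 10; hence r5c4 = 3.
2 is placed in column 5; hence r5c5 = 4.
3 is placed in column 4; hence r1c4 = 2.
2 is placed in column 5, which forces r1c5 = 3.
Cage d has product 36, leaving r2c1 = 3.
The 4 cells of cage d must have product 36, leaving r2c2 = 2.
Cage a needs sum 12, leaving r3c1 = 4.
Cage d needs product 36, so r3c2 = 3.
Column 3 now contains 3; hence r3c3 = 2.
2 is placed in row 4, leaving r4c1 = 5.
2 is placed in row 4, which forces r4c2 = 1.
Row 5 already has 4, which forces r5c1 = 2.
Completed grid: 1 4 5 2 3 / 3 2 4 1 5 / 4 3 2 5 1 / 5 1 3 4 2 / 2 5 1 3 4.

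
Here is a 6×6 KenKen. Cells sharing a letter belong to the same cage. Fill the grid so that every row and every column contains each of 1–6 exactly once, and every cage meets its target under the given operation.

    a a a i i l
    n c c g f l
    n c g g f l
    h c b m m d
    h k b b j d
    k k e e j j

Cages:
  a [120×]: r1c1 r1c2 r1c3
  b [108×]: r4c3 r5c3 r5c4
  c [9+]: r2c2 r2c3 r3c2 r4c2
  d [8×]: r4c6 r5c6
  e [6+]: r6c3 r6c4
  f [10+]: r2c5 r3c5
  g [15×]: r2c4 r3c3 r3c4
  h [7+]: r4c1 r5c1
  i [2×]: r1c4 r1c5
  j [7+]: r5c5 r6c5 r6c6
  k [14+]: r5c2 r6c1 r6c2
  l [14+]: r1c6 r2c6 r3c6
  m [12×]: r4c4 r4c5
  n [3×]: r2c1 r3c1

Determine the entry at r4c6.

The 3 cells of cage b must have product 108; hence r4c3 = 6.
Cage b has product 108, leaving r5c3 = 3.
The 3 cells of cage b must have product 108, leaving r5c4 = 6.
The only place for 3 in row 1 is r1c6.
The only place for 2 in row 3 is r3c2.
Row 2 needs a 2, and only r2c3 is open for it.
The only place for 4 in row 3 is r3c5.
Column 5 already has 4, which forces r2c5 = 6.
Row 2 already has 6, so r2c6 = 5.
5 is placed in column 6, leaving r3c6 = 6.
The two cells of cage m must have product 12, which forces r4c4 = 4.
Column 5 already has 4; hence r4c5 = 3.
Row 4 already has 4; hence r4c6 = 2.
2 is placed in column 6; hence r5c6 = 4.
Column 6 now contains 4, which forces r6c6 = 1.
Cage c has sum 9; hence r2c2 = 4.
2 is placed in row 4, so r4c1 = 5.
Row 4 already has 4; hence r4c2 = 1.
Cage h needs two cells with sum 7, leaving r5c1 = 2.
Row 5 already has 4; hence r5c2 = 5.
The 3 cells of cage j must have sum 7, so r5c5 = 1.
Cage e's pair has sum 6; hence r6c3 = 4.
Cage e needs two cells with sum 6, so r6c4 = 2.
Cage j has sum 7; hence r6c5 = 5.
The 3 cells of cage a must have product 120, which forces r1c1 = 4.
5 is placed in column 2, leaving r1c2 = 6.
Column 3 already has 4, so r1c3 = 5.
Column 4 now contains 2; hence r1c4 = 1.
Column 5 now contains 1, so r1c5 = 2.
1 is placed in column 4, which forces r2c4 = 3.
Column 3 now contains 5, so r3c3 = 1.
Column 4 now contains 3, so r3c4 = 5.
Column 2 already has 6; hence r6c2 = 3.
3 is placed in row 2, so r2c1 = 1.
1 is placed in row 3; hence r3c1 = 3.
3 is placed in row 6, leaving r6c1 = 6.
Filled in: 4 6 5 1 2 3 / 1 4 2 3 6 5 / 3 2 1 5 4 6 / 5 1 6 4 3 2 / 2 5 3 6 1 4 / 6 3 4 2 5 1.

2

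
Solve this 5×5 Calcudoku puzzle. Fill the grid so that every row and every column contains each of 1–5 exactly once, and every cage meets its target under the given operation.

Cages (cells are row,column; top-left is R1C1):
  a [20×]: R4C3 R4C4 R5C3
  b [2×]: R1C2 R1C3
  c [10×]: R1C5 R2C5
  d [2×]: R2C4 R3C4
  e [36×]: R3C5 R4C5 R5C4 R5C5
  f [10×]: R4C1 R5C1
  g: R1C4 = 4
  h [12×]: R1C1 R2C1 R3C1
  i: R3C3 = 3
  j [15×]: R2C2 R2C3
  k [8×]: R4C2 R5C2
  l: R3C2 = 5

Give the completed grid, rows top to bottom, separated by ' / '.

G is a freebie, leaving R1C4 = 4.
Cage l is a single given cell, leaving R3C2 = 5.
Cage i is a single given cell; hence R3C3 = 3.
The 4 cells of cage e must have product 36, so R5C4 = 3.
Column 2 already has 5, which forces R2C2 = 3.
3 is placed in column 3, leaving R2C3 = 5.
5 is placed in row 2, which forces R2C5 = 2.
Cage e has product 36, leaving R4C5 = 3.
The 3 cells of cage h must have product 12; hence R1C1 = 3.
Column 5 now contains 2, leaving R1C5 = 5.
Row 2 now contains 2, leaving R2C4 = 1.
The two cells of cage d must have product 2; hence R3C4 = 2.
Cage a needs product 20, which forces R4C4 = 5.
1 is placed in row 2, leaving R2C1 = 4.
The 3 cells of cage h must have product 12, which forces R3C1 = 1.
Row 3 now contains 1, which forces R3C5 = 4.
5 is placed in row 4, so R4C1 = 2.
Row 4 now contains 2; hence R4C2 = 4.
Row 4 already has 4, which forces R4C3 = 1.
The two cells of cage f must have product 10, so R5C1 = 5.
4 is placed in column 2; hence R5C2 = 2.
1 is placed in column 3, which forces R5C3 = 4.
Column 5 now contains 4; hence R5C5 = 1.
Column 2 already has 2; hence R1C2 = 1.
1 is placed in column 3, which forces R1C3 = 2.

3 1 2 4 5 / 4 3 5 1 2 / 1 5 3 2 4 / 2 4 1 5 3 / 5 2 4 3 1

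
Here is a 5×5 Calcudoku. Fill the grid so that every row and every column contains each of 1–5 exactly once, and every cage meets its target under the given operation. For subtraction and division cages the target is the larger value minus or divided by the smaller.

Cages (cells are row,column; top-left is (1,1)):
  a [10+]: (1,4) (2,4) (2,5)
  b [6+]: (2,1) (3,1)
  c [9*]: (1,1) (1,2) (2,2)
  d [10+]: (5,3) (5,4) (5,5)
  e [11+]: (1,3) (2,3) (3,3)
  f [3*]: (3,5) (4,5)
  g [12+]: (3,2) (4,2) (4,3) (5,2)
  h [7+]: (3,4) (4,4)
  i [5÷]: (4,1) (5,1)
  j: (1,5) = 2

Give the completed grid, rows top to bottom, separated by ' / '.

The 3 cells of cage c must have product 9, which forces (1,1) = 3.
Cage c needs product 9, leaving (1,2) = 1.
Cage j is a single given cell, leaving (1,5) = 2.
Cage c has product 9; hence (2,2) = 3.
Cage g has sum 12, which forces (4,3) = 1.
Row 4 already has 1, so (4,5) = 3.
3 is placed in column 5, which forces (3,5) = 1.
Row 4 already has 1; hence (4,1) = 5.
The two cells of cage i must have quotient 5, leaving (5,1) = 1.
Cage d has sum 10, which forces (5,5) = 5.
5 is placed in column 5, leaving (2,5) = 4.
Cage g has sum 12, which forces (3,2) = 5.
Row 3 now contains 5, leaving (3,4) = 3.
Column 4 already has 3, which forces (5,4) = 2.
Cage a has sum 10, leaving (1,4) = 5.
Row 2 now contains 4, so (2,1) = 2.
Row 2 already has 2, leaving (2,3) = 5.
Column 4 now contains 2; hence (2,4) = 1.
The two cells of cage b must have sum 6, leaving (3,1) = 4.
4 is placed in row 3, so (3,3) = 2.
The 4 cells of cage g must have sum 12, leaving (4,2) = 2.
Column 4 now contains 2, which forces (4,4) = 4.
Row 5 already has 2, which forces (5,2) = 4.
Row 5 already has 2, which forces (5,3) = 3.
5 is placed in row 1, so (1,3) = 4.

3 1 4 5 2 / 2 3 5 1 4 / 4 5 2 3 1 / 5 2 1 4 3 / 1 4 3 2 5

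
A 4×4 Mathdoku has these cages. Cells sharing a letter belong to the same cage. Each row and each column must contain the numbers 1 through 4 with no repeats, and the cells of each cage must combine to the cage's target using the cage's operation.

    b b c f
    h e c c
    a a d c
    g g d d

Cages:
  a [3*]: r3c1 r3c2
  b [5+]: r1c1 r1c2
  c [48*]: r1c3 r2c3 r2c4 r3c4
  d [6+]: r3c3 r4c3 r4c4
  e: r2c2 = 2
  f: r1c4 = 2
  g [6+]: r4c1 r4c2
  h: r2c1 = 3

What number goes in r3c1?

1

Cage f is given, so r1c4 = 2.
H is a freebie, so r2c1 = 3.
Cage e is given; hence r2c2 = 2.
Column 1 now contains 3, so r3c1 = 1.
1 is placed in row 3, leaving r3c2 = 3.
Row 3 already has 3, which forces r3c3 = 2.
Row 3 already has 3, which forces r3c4 = 4.
Column 2 already has 2, so r4c2 = 4.
Column 1 already has 1, which forces r1c1 = 4.
Column 2 now contains 4; hence r1c2 = 1.
The 4 cells of cage c must have product 48, so r1c3 = 3.
Cage c needs product 48, which forces r2c3 = 4.
4 is placed in column 4; hence r2c4 = 1.
Row 4 already has 4, so r4c1 = 2.
Column 3 already has 3, leaving r4c3 = 1.
Column 4 already has 1, leaving r4c4 = 3.
The full grid is 4 1 3 2 / 3 2 4 1 / 1 3 2 4 / 2 4 1 3.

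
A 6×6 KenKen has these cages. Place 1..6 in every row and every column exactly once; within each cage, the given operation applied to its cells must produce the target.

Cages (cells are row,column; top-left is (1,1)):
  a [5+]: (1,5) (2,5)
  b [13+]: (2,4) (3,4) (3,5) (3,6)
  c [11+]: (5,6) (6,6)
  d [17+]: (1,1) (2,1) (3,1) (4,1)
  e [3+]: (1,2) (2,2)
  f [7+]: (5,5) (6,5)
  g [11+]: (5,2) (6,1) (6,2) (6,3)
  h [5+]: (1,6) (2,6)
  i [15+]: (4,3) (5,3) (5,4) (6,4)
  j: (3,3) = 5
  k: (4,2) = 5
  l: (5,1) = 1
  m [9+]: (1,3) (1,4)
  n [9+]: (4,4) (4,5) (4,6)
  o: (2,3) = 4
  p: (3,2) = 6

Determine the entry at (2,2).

O is a freebie; hence (2,3) = 4.
P is a freebie, leaving (3,2) = 6.
Cage j is given, leaving (3,3) = 5.
Cage k is given; hence (4,2) = 5.
Cage l is a single given cell; hence (5,1) = 1.
The only place for 1 in row 1 is (1,2).
Column 2 already has 1, leaving (2,2) = 2.
The 4 cells of cage g must have sum 11, so (5,2) = 3.
Cage g has sum 11; hence (6,1) = 3.
Cage g has sum 11, so (6,2) = 4.
Cage g needs sum 11, which forces (6,3) = 1.
In row 1, 5 can only go at (1,1), so (1,1) = 5.
Column 1 now contains 5, leaving (2,1) = 6.
6 is placed in row 2, which forces (2,4) = 5.
Cage i needs sum 15, which forces (4,3) = 3.
Cage i has sum 15, so (5,4) = 4.
Column 3 now contains 3; hence (1,3) = 6.
Cage m's pair has sum 9, leaving (1,4) = 3.
Column 4 already has 3; hence (3,4) = 1.
Column 3 now contains 6, which forces (5,3) = 2.
Row 5 now contains 2, so (5,5) = 5.
Row 5 now contains 5; hence (5,6) = 6.
Column 5 already has 5, leaving (6,5) = 2.
Column 6 already has 6; hence (6,6) = 5.
Column 5 already has 2, leaving (1,5) = 4.
Row 1 already has 4, so (1,6) = 2.
Cage a's pair has sum 5, leaving (2,5) = 1.
1 is placed in row 2, which forces (2,6) = 3.
4 is placed in column 5, so (3,5) = 3.
Column 6 already has 3, leaving (3,6) = 4.
Column 5 now contains 1, so (4,5) = 6.
Column 6 already has 2; hence (4,6) = 1.
Row 6 already has 2, which forces (6,4) = 6.
4 is placed in row 3, leaving (3,1) = 2.
Cage d needs sum 17; hence (4,1) = 4.
Row 4 now contains 6, which forces (4,4) = 2.
The full grid is 5 1 6 3 4 2 / 6 2 4 5 1 3 / 2 6 5 1 3 4 / 4 5 3 2 6 1 / 1 3 2 4 5 6 / 3 4 1 6 2 5.

2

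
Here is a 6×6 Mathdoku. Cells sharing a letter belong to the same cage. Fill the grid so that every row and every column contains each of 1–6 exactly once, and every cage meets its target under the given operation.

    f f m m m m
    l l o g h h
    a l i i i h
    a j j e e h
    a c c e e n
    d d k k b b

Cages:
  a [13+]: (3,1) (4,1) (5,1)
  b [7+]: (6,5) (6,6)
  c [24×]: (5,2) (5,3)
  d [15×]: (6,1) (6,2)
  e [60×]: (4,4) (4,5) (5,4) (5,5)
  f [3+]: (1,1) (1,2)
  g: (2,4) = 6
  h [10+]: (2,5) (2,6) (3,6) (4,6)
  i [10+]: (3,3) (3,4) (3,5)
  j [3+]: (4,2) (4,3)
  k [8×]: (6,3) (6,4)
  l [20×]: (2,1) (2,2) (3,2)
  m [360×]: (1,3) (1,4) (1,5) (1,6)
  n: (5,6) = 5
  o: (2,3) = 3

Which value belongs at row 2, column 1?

1

O is a freebie, leaving (2,3) = 3.
Cage g is a single given cell, leaving (2,4) = 6.
Cage n is a single given cell, so (5,6) = 5.
The only place for 3 in column 2 is (6,2).
Row 6 already has 3; hence (6,1) = 5.
Row 2 needs a 5, and only (2,2) is open for it.
Column 2 needs a 6, and only (5,2) is open for it.
Row 5 now contains 6; hence (5,3) = 4.
Column 3 now contains 4, which forces (6,3) = 2.
Row 6 already has 2, which forces (6,4) = 4.
Cage j needs two cells with sum 3, leaving (4,2) = 2.
Column 3 already has 2; hence (4,3) = 1.
Row 4 already has 2; hence (4,4) = 5.
Row 5 now contains 4, so (5,1) = 3.
Cage f's pair has sum 3, leaving (1,1) = 2.
Column 2 already has 2, which forces (1,2) = 1.
Column 4 already has 5; hence (1,4) = 3.
1 is placed in column 2, so (3,2) = 4.
The 4 cells of cage e must have product 60, which forces (4,5) = 6.
Column 5 now contains 6, which forces (6,5) = 1.
1 is placed in row 6, so (6,6) = 6.
The 4 cells of cage m must have product 360, leaving (1,3) = 6.
Cage m has product 360, leaving (1,5) = 5.
Column 6 now contains 6, leaving (1,6) = 4.
Cage l has product 20, which forces (2,1) = 1.
Row 2 already has 1, leaving (2,6) = 2.
Row 3 now contains 4, so (3,1) = 6.
Column 3 now contains 6, leaving (3,3) = 5.
Cage i has sum 10, so (3,5) = 3.
Row 3 now contains 3, which forces (3,6) = 1.
Row 4 now contains 6, which forces (4,1) = 4.
Column 6 now contains 4; hence (4,6) = 3.
Cage e has product 60; hence (5,4) = 1.
Column 5 already has 1, leaving (5,5) = 2.
Row 2 now contains 2, so (2,5) = 4.
Row 3 already has 1, which forces (3,4) = 2.
Filled in: 2 1 6 3 5 4 / 1 5 3 6 4 2 / 6 4 5 2 3 1 / 4 2 1 5 6 3 / 3 6 4 1 2 5 / 5 3 2 4 1 6.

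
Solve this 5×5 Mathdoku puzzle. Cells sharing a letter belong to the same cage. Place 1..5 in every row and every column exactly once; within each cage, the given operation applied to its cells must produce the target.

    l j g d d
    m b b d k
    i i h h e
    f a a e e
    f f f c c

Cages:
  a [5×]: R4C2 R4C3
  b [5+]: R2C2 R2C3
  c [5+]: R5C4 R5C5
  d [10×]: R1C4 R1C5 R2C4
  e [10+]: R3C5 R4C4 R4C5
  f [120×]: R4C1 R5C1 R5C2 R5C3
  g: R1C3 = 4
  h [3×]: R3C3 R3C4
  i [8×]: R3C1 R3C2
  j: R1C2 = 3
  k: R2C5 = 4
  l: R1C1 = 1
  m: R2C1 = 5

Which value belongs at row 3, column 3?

L is a freebie, which forces R1C1 = 1.
Cage j is a single given cell, which forces R1C2 = 3.
Cage g is given; hence R1C3 = 4.
Cage m is a single given cell, leaving R2C1 = 5.
Cage k is a single given cell, so R2C5 = 4.
Cage b's pair has sum 5, leaving R2C2 = 2.
Cage b's pair has sum 5; hence R2C3 = 3.
Cage d has product 10, leaving R2C4 = 1.
2 is placed in column 2, leaving R3C2 = 4.
Column 3 now contains 3, which forces R3C3 = 1.
Column 4 already has 1, which forces R3C4 = 3.
Column 3 already has 1, which forces R4C3 = 5.
Column 2 now contains 4, leaving R5C2 = 5.
5 is placed in column 3; hence R5C3 = 2.
2 is placed in row 5; hence R5C4 = 4.
4 is placed in row 3, so R3C1 = 2.
Cage e needs sum 10, leaving R3C5 = 5.
The 4 cells of cage f must have product 120, leaving R4C1 = 4.
5 is placed in row 4; hence R4C2 = 1.
Column 4 now contains 4, which forces R4C4 = 2.
Cage e needs sum 10, which forces R4C5 = 3.
Row 5 already has 4, leaving R5C1 = 3.
The two cells of cage c must have sum 5, which forces R5C5 = 1.
2 is placed in column 4, leaving R1C4 = 5.
5 is placed in column 5; hence R1C5 = 2.
Completed grid: 1 3 4 5 2 / 5 2 3 1 4 / 2 4 1 3 5 / 4 1 5 2 3 / 3 5 2 4 1.

1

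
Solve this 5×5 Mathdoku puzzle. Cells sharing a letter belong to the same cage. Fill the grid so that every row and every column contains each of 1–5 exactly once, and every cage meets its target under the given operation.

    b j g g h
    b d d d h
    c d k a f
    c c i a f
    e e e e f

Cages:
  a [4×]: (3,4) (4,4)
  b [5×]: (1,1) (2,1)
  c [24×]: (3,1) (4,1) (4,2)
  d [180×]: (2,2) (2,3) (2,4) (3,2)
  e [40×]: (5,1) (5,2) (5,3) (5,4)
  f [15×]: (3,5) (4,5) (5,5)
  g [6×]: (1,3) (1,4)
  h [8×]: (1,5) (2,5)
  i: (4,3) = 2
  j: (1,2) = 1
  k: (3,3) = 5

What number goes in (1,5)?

4

Cage j is given, which forces (1,2) = 1.
Cage d needs product 180, which forces (3,2) = 3.
K is a freebie; hence (3,3) = 5.
Row 3 already has 5, which forces (3,5) = 1.
Cage i is a single given cell, which forces (4,3) = 2.
1 is placed in row 1; hence (1,1) = 5.
Column 3 already has 2; hence (1,3) = 3.
Cage g's pair has product 6, so (1,4) = 2.
Row 1 now contains 2, leaving (1,5) = 4.
Cage b needs two cells with product 5; hence (2,1) = 1.
3 is placed in column 3, so (2,3) = 4.
4 is placed in column 5, which forces (2,5) = 2.
The 3 cells of cage c must have product 24, so (3,1) = 2.
Row 3 now contains 1, which forces (3,4) = 4.
Cage c has product 24, which forces (4,1) = 3.
2 is placed in row 4; hence (4,2) = 4.
Cage a's pair has product 4, which forces (4,4) = 1.
Row 4 now contains 3, which forces (4,5) = 5.
Column 1 now contains 2, which forces (5,1) = 4.
Column 3 already has 4, which forces (5,3) = 1.
Column 4 already has 1, which forces (5,4) = 5.
Column 5 now contains 5, which forces (5,5) = 3.
4 is placed in row 2, leaving (2,2) = 5.
Column 4 now contains 5, so (2,4) = 3.
Row 5 now contains 5, which forces (5,2) = 2.
The full grid is 5 1 3 2 4 / 1 5 4 3 2 / 2 3 5 4 1 / 3 4 2 1 5 / 4 2 1 5 3.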